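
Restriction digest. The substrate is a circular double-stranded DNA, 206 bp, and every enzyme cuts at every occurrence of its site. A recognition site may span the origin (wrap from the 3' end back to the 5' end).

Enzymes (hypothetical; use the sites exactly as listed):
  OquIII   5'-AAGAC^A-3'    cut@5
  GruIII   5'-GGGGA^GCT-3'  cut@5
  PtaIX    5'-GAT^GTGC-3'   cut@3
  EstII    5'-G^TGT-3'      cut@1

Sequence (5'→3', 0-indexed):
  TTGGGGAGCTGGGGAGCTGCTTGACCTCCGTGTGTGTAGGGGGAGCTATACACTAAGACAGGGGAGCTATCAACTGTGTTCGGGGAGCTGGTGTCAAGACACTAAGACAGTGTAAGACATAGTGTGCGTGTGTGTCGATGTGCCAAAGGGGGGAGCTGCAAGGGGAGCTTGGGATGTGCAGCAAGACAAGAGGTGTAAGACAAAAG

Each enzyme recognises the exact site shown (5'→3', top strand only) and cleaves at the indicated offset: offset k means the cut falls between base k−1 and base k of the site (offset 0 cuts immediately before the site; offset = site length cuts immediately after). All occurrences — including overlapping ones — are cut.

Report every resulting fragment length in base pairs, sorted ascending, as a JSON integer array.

Scan for sites:
  OquIII AAGACA/5: at [54, 95, 103, 113, 182, 196] ⇒ [59, 100, 108, 118, 187, 201]
  GruIII GGGGAGCT/5: at [2, 10, 39, 60, 81, 149, 161] ⇒ [7, 15, 44, 65, 86, 154, 166]
  PtaIX GATGTGC/3: at [136, 172] ⇒ [139, 175]
  EstII GTGT/1: at [29, 31, 33, 75, 90, 109, 121, 127, 129, 131, 192] ⇒ [30, 32, 34, 76, 91, 110, 122, 128, 130, 132, 193]

All cut coordinates (distinct, sorted): [7, 15, 30, 32, 34, 44, 59, 65, 76, 86, 91, 100, 108, 110, 118, 122, 128, 130, 132, 139, 154, 166, 175, 187, 193, 201]

Fragment lengths:
  7→15: 8 bp
  15→30: 15 bp
  30→32: 2 bp
  32→34: 2 bp
  34→44: 10 bp
  44→59: 15 bp
  59→65: 6 bp
  65→76: 11 bp
  76→86: 10 bp
  86→91: 5 bp
  91→100: 9 bp
  100→108: 8 bp
  108→110: 2 bp
  110→118: 8 bp
  118→122: 4 bp
  122→128: 6 bp
  128→130: 2 bp
  130→132: 2 bp
  132→139: 7 bp
  139→154: 15 bp
  154→166: 12 bp
  166→175: 9 bp
  175→187: 12 bp
  187→193: 6 bp
  193→201: 8 bp
  201→7 (wrap): 206-201+7 = 12 bp

[2,2,2,2,2,4,5,6,6,6,7,8,8,8,8,9,9,10,10,11,12,12,12,15,15,15]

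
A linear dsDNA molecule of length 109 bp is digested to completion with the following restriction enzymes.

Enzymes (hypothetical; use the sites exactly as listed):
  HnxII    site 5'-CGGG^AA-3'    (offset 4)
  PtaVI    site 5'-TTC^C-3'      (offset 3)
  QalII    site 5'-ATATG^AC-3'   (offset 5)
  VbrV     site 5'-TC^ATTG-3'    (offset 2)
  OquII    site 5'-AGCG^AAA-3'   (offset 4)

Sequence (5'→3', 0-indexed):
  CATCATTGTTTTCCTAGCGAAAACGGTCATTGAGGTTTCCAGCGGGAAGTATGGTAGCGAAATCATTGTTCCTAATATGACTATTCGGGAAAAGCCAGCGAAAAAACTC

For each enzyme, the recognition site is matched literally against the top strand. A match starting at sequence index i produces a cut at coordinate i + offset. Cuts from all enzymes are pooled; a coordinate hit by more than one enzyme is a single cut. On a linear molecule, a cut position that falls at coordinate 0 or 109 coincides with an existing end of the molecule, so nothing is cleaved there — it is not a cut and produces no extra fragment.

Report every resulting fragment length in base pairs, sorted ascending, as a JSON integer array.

Site scan:
  HnxII CGGGAA/4: at [42, 85] ⇒ [46, 89]
  PtaVI TTCC/3: at [10, 36, 68] ⇒ [13, 39, 71]
  QalII ATATGAC/5: at [74] ⇒ [79]
  VbrV TCATTG/2: at [2, 26, 62] ⇒ [4, 28, 64]
  OquII AGCGAAA/4: at [15, 55, 96] ⇒ [19, 59, 100]

All cut coordinates (distinct, sorted): [4, 13, 19, 28, 39, 46, 59, 64, 71, 79, 89, 100]

Fragment lengths:
  [0,4): 4 bp
  [4,13): 9 bp
  [13,19): 6 bp
  [19,28): 9 bp
  [28,39): 11 bp
  [39,46): 7 bp
  [46,59): 13 bp
  [59,64): 5 bp
  [64,71): 7 bp
  [71,79): 8 bp
  [79,89): 10 bp
  [89,100): 11 bp
  [100,109): 9 bp

[4,5,6,7,7,8,9,9,9,10,11,11,13]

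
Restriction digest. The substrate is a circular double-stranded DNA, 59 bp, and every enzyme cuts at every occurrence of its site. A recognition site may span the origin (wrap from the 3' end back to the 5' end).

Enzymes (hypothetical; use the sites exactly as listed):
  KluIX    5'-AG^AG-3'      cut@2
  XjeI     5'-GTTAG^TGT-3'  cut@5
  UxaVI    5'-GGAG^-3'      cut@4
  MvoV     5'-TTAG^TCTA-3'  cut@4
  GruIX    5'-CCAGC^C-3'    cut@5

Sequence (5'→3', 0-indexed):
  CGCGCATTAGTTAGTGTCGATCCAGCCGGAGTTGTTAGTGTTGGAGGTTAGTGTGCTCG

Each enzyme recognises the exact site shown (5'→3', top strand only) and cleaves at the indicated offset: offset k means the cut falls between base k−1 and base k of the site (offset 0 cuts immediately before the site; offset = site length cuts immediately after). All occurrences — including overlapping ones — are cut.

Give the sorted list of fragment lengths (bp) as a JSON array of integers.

Scan for sites:
  KluIX (AGAG, off=2): no sites
  XjeI GTTAGTGT/5: at [9, 33, 46] ⇒ [14, 38, 51]
  UxaVI GGAG/4: at [27, 42] ⇒ [31, 46]
  MvoV (TTAGTCTA, off=4): no sites
  GruIX CCAGCC/5: at [21] ⇒ [26]

All cut coordinates (distinct, sorted): [14, 26, 31, 38, 46, 51]

Fragment lengths:
  14→26: 12 bp
  26→31: 5 bp
  31→38: 7 bp
  38→46: 8 bp
  46→51: 5 bp
  51→14 (wrap): 59-51+14 = 22 bp

[5,5,7,8,12,22]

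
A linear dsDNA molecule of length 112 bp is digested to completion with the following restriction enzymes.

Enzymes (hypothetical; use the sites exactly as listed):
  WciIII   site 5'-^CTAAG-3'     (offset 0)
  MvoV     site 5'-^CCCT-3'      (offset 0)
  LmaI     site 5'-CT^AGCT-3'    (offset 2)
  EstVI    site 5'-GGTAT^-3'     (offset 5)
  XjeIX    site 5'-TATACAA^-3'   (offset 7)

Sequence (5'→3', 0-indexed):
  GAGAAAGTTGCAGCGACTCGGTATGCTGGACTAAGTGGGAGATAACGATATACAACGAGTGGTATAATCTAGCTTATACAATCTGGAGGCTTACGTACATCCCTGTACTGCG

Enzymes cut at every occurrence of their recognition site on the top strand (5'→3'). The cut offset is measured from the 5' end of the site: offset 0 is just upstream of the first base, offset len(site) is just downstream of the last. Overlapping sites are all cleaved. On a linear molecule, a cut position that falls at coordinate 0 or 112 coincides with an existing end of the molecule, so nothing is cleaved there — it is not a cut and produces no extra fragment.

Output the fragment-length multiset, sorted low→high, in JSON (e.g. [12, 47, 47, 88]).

Scan for sites:
  WciIII (CTAAG, off=0): starts [30] → cuts [30]
  MvoV (CCCT, off=0): starts [100] → cuts [100]
  LmaI (CTAGCT, off=2): starts [68] → cuts [70]
  EstVI (GGTAT, off=5): starts [19, 60] → cuts [24, 65]
  XjeIX (TATACAA, off=7): starts [48, 74] → cuts [55, 81]

All cut coordinates (distinct, sorted): [24, 30, 55, 65, 70, 81, 100]

Fragments:
  [0,24): 24 bp
  [24,30): 6 bp
  [30,55): 25 bp
  [55,65): 10 bp
  [65,70): 5 bp
  [70,81): 11 bp
  [81,100): 19 bp
  [100,112): 12 bp

[5,6,10,11,12,19,24,25]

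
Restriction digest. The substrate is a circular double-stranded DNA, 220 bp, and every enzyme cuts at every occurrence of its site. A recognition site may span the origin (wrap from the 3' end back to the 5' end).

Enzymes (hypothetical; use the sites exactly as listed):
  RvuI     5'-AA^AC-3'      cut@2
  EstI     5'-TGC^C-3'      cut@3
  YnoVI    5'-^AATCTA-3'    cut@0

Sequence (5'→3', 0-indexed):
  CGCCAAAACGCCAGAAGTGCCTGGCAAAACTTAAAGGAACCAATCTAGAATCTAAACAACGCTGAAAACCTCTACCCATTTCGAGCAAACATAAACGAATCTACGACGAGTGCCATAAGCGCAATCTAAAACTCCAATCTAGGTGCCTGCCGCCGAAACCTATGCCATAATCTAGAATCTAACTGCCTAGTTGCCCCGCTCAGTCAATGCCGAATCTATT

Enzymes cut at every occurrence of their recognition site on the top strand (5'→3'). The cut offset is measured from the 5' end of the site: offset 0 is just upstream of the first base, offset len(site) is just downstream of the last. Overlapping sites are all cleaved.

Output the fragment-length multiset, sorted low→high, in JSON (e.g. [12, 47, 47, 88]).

[2,3,3,4,5,6,7,7,7,7,8,8,8,8,9,11,11,12,13,13,15,16,16,21]

Scan for sites:
  RvuI (AAAC, off=2): starts [5, 26, 53, 65, 86, 92, 128, 155] → cuts [7, 28, 55, 67, 88, 94, 130, 157]
  EstI (TGCC, off=3): starts [17, 110, 143, 147, 162, 183, 191, 207] → cuts [20, 113, 146, 150, 165, 186, 194, 210]
  YnoVI (AATCTA, off=0): starts [41, 48, 97, 122, 135, 168, 175, 212] → cuts [41, 48, 97, 122, 135, 168, 175, 212]

Pooled cuts: [7, 20, 28, 41, 48, 55, 67, 88, 94, 97, 113, 122, 130, 135, 146, 150, 157, 165, 168, 175, 186, 194, 210, 212]

Fragments:
  7→20: 13 bp
  20→28: 8 bp
  28→41: 13 bp
  41→48: 7 bp
  48→55: 7 bp
  55→67: 12 bp
  67→88: 21 bp
  88→94: 6 bp
  94→97: 3 bp
  97→113: 16 bp
  113→122: 9 bp
  122→130: 8 bp
  130→135: 5 bp
  135→146: 11 bp
  146→150: 4 bp
  150→157: 7 bp
  157→165: 8 bp
  165→168: 3 bp
  168→175: 7 bp
  175→186: 11 bp
  186→194: 8 bp
  194→210: 16 bp
  210→212: 2 bp
  212→7 (wrap): 220-212+7 = 15 bp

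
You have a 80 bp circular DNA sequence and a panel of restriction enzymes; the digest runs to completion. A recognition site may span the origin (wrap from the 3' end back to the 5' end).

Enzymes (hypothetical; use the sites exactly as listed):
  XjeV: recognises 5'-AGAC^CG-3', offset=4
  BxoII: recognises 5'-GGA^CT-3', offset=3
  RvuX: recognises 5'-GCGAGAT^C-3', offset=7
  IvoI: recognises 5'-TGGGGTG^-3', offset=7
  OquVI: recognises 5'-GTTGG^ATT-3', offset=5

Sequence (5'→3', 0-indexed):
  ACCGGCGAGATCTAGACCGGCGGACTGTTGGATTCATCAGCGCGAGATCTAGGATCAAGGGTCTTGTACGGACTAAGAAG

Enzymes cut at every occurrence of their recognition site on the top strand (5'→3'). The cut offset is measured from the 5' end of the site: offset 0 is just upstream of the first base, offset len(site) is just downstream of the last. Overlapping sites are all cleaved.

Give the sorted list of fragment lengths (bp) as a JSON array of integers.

[6,7,7,9,10,17,24]

Per-enzyme occurrences:
  XjeV (AGACCG, off=4): starts [13, 78] → cuts [2, 17]
  BxoII (GGACT, off=3): starts [21, 69] → cuts [24, 72]
  RvuX (GCGAGATC, off=7): starts [4, 41] → cuts [11, 48]
  IvoI (TGGGGTG, off=7): no sites
  OquVI (GTTGGATT, off=5): starts [26] → cuts [31]

Pooled cuts: [2, 11, 17, 24, 31, 48, 72]

Fragments:
  2→11: 9 bp
  11→17: 6 bp
  17→24: 7 bp
  24→31: 7 bp
  31→48: 17 bp
  48→72: 24 bp
  72→2 (wrap): 80-72+2 = 10 bp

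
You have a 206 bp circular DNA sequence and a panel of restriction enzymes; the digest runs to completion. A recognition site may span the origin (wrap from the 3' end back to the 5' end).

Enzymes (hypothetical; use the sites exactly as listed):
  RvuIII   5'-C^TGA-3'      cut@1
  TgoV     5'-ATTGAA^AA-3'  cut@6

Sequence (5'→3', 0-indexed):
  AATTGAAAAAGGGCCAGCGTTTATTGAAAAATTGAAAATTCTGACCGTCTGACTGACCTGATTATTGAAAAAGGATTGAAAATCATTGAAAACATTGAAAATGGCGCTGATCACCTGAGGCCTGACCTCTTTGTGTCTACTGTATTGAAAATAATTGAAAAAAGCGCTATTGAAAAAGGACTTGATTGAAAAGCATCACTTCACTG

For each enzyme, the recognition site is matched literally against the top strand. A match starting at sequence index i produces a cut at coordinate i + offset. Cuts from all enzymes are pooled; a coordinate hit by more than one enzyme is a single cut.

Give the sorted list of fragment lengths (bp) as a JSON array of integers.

Per-enzyme occurrences:
  RvuIII (CTGA, off=1): starts [40, 48, 52, 57, 106, 114, 121, 203] → cuts [41, 49, 53, 58, 107, 115, 122, 204]
  TgoV (ATTGAAAA, off=6): starts [1, 22, 30, 63, 74, 84, 93, 143, 153, 168, 184] → cuts [7, 28, 36, 69, 80, 90, 99, 149, 159, 174, 190]

Pooled cuts: [7, 28, 36, 41, 49, 53, 58, 69, 80, 90, 99, 107, 115, 122, 149, 159, 174, 190, 204]

Fragment lengths:
  7→28: 21 bp
  28→36: 8 bp
  36→41: 5 bp
  41→49: 8 bp
  49→53: 4 bp
  53→58: 5 bp
  58→69: 11 bp
  69→80: 11 bp
  80→90: 10 bp
  90→99: 9 bp
  99→107: 8 bp
  107→115: 8 bp
  115→122: 7 bp
  122→149: 27 bp
  149→159: 10 bp
  159→174: 15 bp
  174→190: 16 bp
  190→204: 14 bp
  204→7 (wrap): 206-204+7 = 9 bp

[4,5,5,7,8,8,8,8,9,9,10,10,11,11,14,15,16,21,27]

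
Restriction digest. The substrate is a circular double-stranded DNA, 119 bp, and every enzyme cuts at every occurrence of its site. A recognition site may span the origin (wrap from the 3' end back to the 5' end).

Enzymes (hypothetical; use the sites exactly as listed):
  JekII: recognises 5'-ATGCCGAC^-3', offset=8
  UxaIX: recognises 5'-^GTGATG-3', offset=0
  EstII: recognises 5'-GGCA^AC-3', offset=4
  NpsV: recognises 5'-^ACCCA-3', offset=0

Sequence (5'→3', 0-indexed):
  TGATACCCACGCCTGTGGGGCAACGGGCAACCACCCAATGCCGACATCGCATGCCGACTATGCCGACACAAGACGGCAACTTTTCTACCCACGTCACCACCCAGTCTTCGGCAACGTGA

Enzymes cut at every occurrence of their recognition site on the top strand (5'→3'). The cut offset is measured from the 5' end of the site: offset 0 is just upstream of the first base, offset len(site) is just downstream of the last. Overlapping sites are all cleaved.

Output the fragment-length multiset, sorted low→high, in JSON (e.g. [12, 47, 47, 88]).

[2,3,7,8,8,9,11,12,13,13,15,18]

Scan for sites:
  JekII (ATGCCGAC, off=8): starts [37, 50, 59] → cuts [45, 58, 67]
  UxaIX (GTGATG, off=0): starts [115] → cuts [115]
  EstII (GGCAAC, off=4): starts [18, 25, 74, 109] → cuts [22, 29, 78, 113]
  NpsV (ACCCA, off=0): starts [4, 32, 86, 98] → cuts [4, 32, 86, 98]

Pooled cuts: [4, 22, 29, 32, 45, 58, 67, 78, 86, 98, 113, 115]

Fragment lengths:
  4→22: 18 bp
  22→29: 7 bp
  29→32: 3 bp
  32→45: 13 bp
  45→58: 13 bp
  58→67: 9 bp
  67→78: 11 bp
  78→86: 8 bp
  86→98: 12 bp
  98→113: 15 bp
  113→115: 2 bp
  115→4 (wrap): 119-115+4 = 8 bp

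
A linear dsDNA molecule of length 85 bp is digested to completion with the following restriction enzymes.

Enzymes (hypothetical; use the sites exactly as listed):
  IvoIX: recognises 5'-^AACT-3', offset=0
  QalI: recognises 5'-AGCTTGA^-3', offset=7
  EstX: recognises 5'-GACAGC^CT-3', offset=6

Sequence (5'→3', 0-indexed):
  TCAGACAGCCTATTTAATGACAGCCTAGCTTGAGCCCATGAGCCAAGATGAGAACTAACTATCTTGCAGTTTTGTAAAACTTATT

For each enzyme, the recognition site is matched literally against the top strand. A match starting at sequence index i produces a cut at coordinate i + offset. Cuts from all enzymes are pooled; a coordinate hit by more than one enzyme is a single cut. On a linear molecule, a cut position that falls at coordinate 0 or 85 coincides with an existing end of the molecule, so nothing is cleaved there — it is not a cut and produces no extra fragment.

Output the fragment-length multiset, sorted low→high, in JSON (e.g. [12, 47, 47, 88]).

[4,8,9,9,15,19,21]

Scan for sites:
  IvoIX (AACT, off=0): starts [52, 56, 77] → cuts [52, 56, 77]
  QalI (AGCTTGA, off=7): starts [26] → cuts [33]
  EstX (GACAGCCT, off=6): starts [3, 18] → cuts [9, 24]

All cut coordinates (distinct, sorted): [9, 24, 33, 52, 56, 77]

Fragment lengths:
  [0,9): 9 bp
  [9,24): 15 bp
  [24,33): 9 bp
  [33,52): 19 bp
  [52,56): 4 bp
  [56,77): 21 bp
  [77,85): 8 bp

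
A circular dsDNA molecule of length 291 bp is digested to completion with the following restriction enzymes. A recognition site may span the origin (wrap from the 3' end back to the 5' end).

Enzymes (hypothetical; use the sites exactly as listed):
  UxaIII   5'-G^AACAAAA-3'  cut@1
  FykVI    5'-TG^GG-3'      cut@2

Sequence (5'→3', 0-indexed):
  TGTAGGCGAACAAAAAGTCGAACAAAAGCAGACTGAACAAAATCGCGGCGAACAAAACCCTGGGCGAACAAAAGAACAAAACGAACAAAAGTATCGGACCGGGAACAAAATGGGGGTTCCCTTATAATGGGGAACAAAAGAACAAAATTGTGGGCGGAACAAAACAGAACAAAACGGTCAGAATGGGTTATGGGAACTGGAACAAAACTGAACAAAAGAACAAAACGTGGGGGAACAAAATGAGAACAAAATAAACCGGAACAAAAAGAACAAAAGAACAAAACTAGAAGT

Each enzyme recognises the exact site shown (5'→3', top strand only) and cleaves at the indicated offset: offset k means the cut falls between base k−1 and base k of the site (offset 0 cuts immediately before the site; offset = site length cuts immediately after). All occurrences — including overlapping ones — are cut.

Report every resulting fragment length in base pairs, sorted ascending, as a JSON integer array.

Scan for sites:
  UxaIII GAACAAAA/1: at [7, 19, 34, 49, 65, 73, 82, 102, 131, 139, 156, 166, 199, 209, 217, 232, 243, 258, 267, 275] ⇒ [8, 20, 35, 50, 66, 74, 83, 103, 132, 140, 157, 167, 200, 210, 218, 233, 244, 259, 268, 276]
  FykVI TGGG/2: at [60, 110, 127, 150, 183, 190, 227] ⇒ [62, 112, 129, 152, 185, 192, 229]

All cut coordinates (distinct, sorted): [8, 20, 35, 50, 62, 66, 74, 83, 103, 112, 129, 132, 140, 152, 157, 167, 185, 192, 200, 210, 218, 229, 233, 244, 259, 268, 276]

Fragment lengths:
  8→20: 12 bp
  20→35: 15 bp
  35→50: 15 bp
  50→62: 12 bp
  62→66: 4 bp
  66→74: 8 bp
  74→83: 9 bp
  83→103: 20 bp
  103→112: 9 bp
  112→129: 17 bp
  129→132: 3 bp
  132→140: 8 bp
  140→152: 12 bp
  152→157: 5 bp
  157→167: 10 bp
  167→185: 18 bp
  185→192: 7 bp
  192→200: 8 bp
  200→210: 10 bp
  210→218: 8 bp
  218→229: 11 bp
  229→233: 4 bp
  233→244: 11 bp
  244→259: 15 bp
  259→268: 9 bp
  268→276: 8 bp
  276→8 (wrap): 291-276+8 = 23 bp

[3,4,4,5,7,8,8,8,8,8,9,9,9,10,10,11,11,12,12,12,15,15,15,17,18,20,23]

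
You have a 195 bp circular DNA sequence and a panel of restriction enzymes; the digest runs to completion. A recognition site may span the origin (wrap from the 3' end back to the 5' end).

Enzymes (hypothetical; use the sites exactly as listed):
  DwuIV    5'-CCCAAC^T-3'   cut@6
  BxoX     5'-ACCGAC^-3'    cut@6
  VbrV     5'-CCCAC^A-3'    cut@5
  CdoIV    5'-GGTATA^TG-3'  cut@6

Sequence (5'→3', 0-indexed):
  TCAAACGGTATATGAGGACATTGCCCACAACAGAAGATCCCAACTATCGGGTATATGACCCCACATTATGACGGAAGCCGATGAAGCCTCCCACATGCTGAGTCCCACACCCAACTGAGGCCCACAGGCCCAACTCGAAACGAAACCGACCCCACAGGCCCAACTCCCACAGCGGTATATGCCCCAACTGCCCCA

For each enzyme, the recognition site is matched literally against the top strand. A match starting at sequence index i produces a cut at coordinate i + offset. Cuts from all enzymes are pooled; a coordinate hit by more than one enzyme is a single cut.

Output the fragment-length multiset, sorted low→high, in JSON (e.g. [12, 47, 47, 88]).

[5,6,7,9,9,9,9,9,10,11,14,16,16,16,19,30]

Scan for sites:
  DwuIV CCCAACT/6: at [38, 109, 128, 158, 182] ⇒ [44, 115, 134, 164, 188]
  BxoX ACCGAC/6: at [144] ⇒ [150]
  VbrV CCCACA/5: at [23, 59, 89, 103, 120, 150, 165] ⇒ [28, 64, 94, 108, 125, 155, 170]
  CdoIV GGTATATG/6: at [6, 49, 173] ⇒ [12, 55, 179]

Pooled cuts: [12, 28, 44, 55, 64, 94, 108, 115, 125, 134, 150, 155, 164, 170, 179, 188]

Fragment lengths:
  12→28: 16 bp
  28→44: 16 bp
  44→55: 11 bp
  55→64: 9 bp
  64→94: 30 bp
  94→108: 14 bp
  108→115: 7 bp
  115→125: 10 bp
  125→134: 9 bp
  134→150: 16 bp
  150→155: 5 bp
  155→164: 9 bp
  164→170: 6 bp
  170→179: 9 bp
  179→188: 9 bp
  188→12 (wrap): 195-188+12 = 19 bp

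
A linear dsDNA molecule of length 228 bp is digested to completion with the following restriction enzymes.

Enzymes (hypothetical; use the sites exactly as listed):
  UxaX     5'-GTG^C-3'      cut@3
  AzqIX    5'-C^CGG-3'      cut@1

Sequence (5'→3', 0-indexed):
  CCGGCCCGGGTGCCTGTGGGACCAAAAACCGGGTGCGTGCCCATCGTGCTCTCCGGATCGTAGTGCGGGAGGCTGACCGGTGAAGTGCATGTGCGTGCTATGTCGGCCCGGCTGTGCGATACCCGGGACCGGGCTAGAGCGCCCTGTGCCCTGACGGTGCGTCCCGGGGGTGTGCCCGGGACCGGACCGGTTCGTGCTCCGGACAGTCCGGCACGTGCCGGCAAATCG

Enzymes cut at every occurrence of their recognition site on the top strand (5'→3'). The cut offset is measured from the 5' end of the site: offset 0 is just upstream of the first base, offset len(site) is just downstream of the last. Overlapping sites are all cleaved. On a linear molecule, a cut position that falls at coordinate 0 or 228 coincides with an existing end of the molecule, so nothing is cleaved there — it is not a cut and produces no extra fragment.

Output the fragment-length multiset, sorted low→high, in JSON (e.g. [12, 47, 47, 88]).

[1,1,2,3,4,4,5,5,5,5,6,6,6,6,6,7,8,9,9,9,9,10,10,10,11,11,12,12,17,19]

Site scan:
  UxaX (GTGC, off=3): starts [9, 32, 36, 45, 62, 84, 90, 94, 113, 145, 156, 171, 193, 214] → cuts [12, 35, 39, 48, 65, 87, 93, 97, 116, 148, 159, 174, 196, 217]
  AzqIX (CCGG, off=1): starts [0, 5, 28, 52, 76, 107, 122, 128, 163, 175, 181, 186, 198, 207, 217] → cuts [1, 6, 29, 53, 77, 108, 123, 129, 164, 176, 182, 187, 199, 208, 218]

All cut coordinates (distinct, sorted): [1, 6, 12, 29, 35, 39, 48, 53, 65, 77, 87, 93, 97, 108, 116, 123, 129, 148, 159, 164, 174, 176, 182, 187, 196, 199, 208, 217, 218]

Fragments:
  [0,1): 1 bp
  [1,6): 5 bp
  [6,12): 6 bp
  [12,29): 17 bp
  [29,35): 6 bp
  [35,39): 4 bp
  [39,48): 9 bp
  [48,53): 5 bp
  [53,65): 12 bp
  [65,77): 12 bp
  [77,87): 10 bp
  [87,93): 6 bp
  [93,97): 4 bp
  [97,108): 11 bp
  [108,116): 8 bp
  [116,123): 7 bp
  [123,129): 6 bp
  [129,148): 19 bp
  [148,159): 11 bp
  [159,164): 5 bp
  [164,174): 10 bp
  [174,176): 2 bp
  [176,182): 6 bp
  [182,187): 5 bp
  [187,196): 9 bp
  [196,199): 3 bp
  [199,208): 9 bp
  [208,217): 9 bp
  [217,218): 1 bp
  [218,228): 10 bp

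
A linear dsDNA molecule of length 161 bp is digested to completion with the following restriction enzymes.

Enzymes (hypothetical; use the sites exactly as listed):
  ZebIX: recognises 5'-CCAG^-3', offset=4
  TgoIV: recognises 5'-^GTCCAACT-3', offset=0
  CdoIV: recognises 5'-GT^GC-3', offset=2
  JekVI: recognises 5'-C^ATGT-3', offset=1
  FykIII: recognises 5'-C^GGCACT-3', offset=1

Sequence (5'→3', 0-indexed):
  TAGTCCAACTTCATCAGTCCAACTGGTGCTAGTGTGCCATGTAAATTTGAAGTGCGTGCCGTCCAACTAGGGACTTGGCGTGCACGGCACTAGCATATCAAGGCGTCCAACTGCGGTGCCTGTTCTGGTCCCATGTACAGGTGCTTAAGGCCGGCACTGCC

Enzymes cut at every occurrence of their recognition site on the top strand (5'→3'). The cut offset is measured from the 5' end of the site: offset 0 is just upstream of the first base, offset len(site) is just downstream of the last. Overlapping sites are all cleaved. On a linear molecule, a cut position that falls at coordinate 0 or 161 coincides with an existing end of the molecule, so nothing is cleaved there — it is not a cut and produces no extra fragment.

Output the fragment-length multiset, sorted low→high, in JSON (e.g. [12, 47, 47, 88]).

[2,3,3,4,4,8,9,10,10,11,13,14,15,15,19,21]

Scan for sites:
  ZebIX (CCAG, off=4): no sites
  TgoIV (GTCCAACT, off=0): starts [2, 16, 60, 104] → cuts [2, 16, 60, 104]
  CdoIV (GTGC, off=2): starts [25, 33, 51, 55, 79, 115, 140] → cuts [27, 35, 53, 57, 81, 117, 142]
  JekVI (CATGT, off=1): starts [37, 131] → cuts [38, 132]
  FykIII (CGGCACT, off=1): starts [84, 151] → cuts [85, 152]

All cut coordinates (distinct, sorted): [2, 16, 27, 35, 38, 53, 57, 60, 81, 85, 104, 117, 132, 142, 152]

Fragments:
  [0,2): 2 bp
  [2,16): 14 bp
  [16,27): 11 bp
  [27,35): 8 bp
  [35,38): 3 bp
  [38,53): 15 bp
  [53,57): 4 bp
  [57,60): 3 bp
  [60,81): 21 bp
  [81,85): 4 bp
  [85,104): 19 bp
  [104,117): 13 bp
  [117,132): 15 bp
  [132,142): 10 bp
  [142,152): 10 bp
  [152,161): 9 bp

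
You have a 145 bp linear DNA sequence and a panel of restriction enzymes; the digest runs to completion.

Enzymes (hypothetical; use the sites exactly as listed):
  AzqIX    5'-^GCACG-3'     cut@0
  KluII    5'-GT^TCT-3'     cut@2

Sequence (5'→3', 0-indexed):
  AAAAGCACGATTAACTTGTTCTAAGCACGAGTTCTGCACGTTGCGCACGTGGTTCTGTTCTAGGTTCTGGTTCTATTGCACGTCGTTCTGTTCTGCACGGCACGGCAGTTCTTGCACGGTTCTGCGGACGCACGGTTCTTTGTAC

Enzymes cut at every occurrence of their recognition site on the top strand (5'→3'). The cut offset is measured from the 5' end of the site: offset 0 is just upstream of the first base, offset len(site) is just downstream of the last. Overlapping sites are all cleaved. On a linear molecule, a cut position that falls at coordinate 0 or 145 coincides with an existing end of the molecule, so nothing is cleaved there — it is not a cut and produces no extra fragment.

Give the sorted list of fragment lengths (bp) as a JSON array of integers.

Site scan:
  AzqIX (GCACG, off=0): starts [4, 24, 35, 44, 77, 94, 99, 113, 129] → cuts [4, 24, 35, 44, 77, 94, 99, 113, 129]
  KluII (GTTCT, off=2): starts [17, 30, 51, 56, 63, 69, 84, 89, 107, 118, 134] → cuts [19, 32, 53, 58, 65, 71, 86, 91, 109, 120, 136]

Pooled cuts: [4, 19, 24, 32, 35, 44, 53, 58, 65, 71, 77, 86, 91, 94, 99, 109, 113, 120, 129, 136]

Fragment lengths:
  [0,4): 4 bp
  [4,19): 15 bp
  [19,24): 5 bp
  [24,32): 8 bp
  [32,35): 3 bp
  [35,44): 9 bp
  [44,53): 9 bp
  [53,58): 5 bp
  [58,65): 7 bp
  [65,71): 6 bp
  [71,77): 6 bp
  [77,86): 9 bp
  [86,91): 5 bp
  [91,94): 3 bp
  [94,99): 5 bp
  [99,109): 10 bp
  [109,113): 4 bp
  [113,120): 7 bp
  [120,129): 9 bp
  [129,136): 7 bp
  [136,145): 9 bp

[3,3,4,4,5,5,5,5,6,6,7,7,7,8,9,9,9,9,9,10,15]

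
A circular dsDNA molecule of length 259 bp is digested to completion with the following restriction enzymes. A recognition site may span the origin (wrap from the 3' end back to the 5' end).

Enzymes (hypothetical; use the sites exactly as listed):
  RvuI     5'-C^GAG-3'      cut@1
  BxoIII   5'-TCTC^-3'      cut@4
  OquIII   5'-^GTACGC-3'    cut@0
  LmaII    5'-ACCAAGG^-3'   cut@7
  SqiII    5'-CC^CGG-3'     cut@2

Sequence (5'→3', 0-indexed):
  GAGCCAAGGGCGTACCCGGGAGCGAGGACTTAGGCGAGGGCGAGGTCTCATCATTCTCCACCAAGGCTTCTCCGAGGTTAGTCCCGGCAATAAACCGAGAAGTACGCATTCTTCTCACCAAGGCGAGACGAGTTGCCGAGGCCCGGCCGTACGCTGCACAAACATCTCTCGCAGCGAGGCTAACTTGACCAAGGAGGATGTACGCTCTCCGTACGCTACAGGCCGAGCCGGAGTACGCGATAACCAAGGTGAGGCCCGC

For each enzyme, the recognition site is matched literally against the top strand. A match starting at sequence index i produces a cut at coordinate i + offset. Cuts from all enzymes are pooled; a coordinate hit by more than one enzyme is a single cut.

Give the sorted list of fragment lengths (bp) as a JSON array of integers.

Site scan:
  RvuI (CGAG, off=1): starts [22, 34, 40, 72, 95, 123, 128, 136, 174, 223, 258] → cuts [0, 23, 35, 41, 73, 96, 124, 129, 137, 175, 224]
  BxoIII (TCTC, off=4): starts [45, 54, 68, 112, 164, 166, 205] → cuts [49, 58, 72, 116, 168, 170, 209]
  OquIII (GTACGC, off=0): starts [101, 148, 199, 210, 232] → cuts [101, 148, 199, 210, 232]
  LmaII (ACCAAGG, off=7): starts [59, 116, 187, 242] → cuts [66, 123, 194, 249]
  SqiII (CCCGG, off=2): starts [14, 82, 141] → cuts [16, 84, 143]

All cut coordinates (distinct, sorted): [0, 16, 23, 35, 41, 49, 58, 66, 72, 73, 84, 96, 101, 116, 123, 124, 129, 137, 143, 148, 168, 170, 175, 194, 199, 209, 210, 224, 232, 249]

Fragments:
  0→16: 16 bp
  16→23: 7 bp
  23→35: 12 bp
  35→41: 6 bp
  41→49: 8 bp
  49→58: 9 bp
  58→66: 8 bp
  66→72: 6 bp
  72→73: 1 bp
  73→84: 11 bp
  84→96: 12 bp
  96→101: 5 bp
  101→116: 15 bp
  116→123: 7 bp
  123→124: 1 bp
  124→129: 5 bp
  129→137: 8 bp
  137→143: 6 bp
  143→148: 5 bp
  148→168: 20 bp
  168→170: 2 bp
  170→175: 5 bp
  175→194: 19 bp
  194→199: 5 bp
  199→209: 10 bp
  209→210: 1 bp
  210→224: 14 bp
  224→232: 8 bp
  232→249: 17 bp
  249→0 (wrap): 259-249+0 = 10 bp

[1,1,1,2,5,5,5,5,5,6,6,6,7,7,8,8,8,8,9,10,10,11,12,12,14,15,16,17,19,20]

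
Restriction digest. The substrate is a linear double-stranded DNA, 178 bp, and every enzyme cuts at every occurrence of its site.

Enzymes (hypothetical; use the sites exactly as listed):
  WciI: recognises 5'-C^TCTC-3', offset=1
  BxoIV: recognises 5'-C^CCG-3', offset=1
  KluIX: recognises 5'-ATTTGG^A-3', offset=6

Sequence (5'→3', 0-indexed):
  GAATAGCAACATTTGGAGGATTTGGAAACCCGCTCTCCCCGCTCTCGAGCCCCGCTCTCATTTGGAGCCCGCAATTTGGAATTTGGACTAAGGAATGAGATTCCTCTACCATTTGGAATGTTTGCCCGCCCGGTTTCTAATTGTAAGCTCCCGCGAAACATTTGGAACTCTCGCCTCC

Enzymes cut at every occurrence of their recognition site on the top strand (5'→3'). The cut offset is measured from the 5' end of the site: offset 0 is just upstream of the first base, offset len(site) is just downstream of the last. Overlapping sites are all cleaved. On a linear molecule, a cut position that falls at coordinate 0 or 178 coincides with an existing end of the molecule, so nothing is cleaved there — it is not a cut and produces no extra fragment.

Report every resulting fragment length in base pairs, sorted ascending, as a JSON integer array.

[3,3,4,4,4,4,4,5,7,9,9,9,10,10,11,15,16,21,30]

Site scan:
  WciI CTCTC/1: at [32, 41, 54, 167] ⇒ [33, 42, 55, 168]
  BxoIV CCCG/1: at [28, 37, 50, 67, 124, 128, 149] ⇒ [29, 38, 51, 68, 125, 129, 150]
  KluIX ATTTGGA/6: at [10, 19, 59, 73, 80, 110, 159] ⇒ [16, 25, 65, 79, 86, 116, 165]

Pooled cuts: [16, 25, 29, 33, 38, 42, 51, 55, 65, 68, 79, 86, 116, 125, 129, 150, 165, 168]

Fragments:
  [0,16): 16 bp
  [16,25): 9 bp
  [25,29): 4 bp
  [29,33): 4 bp
  [33,38): 5 bp
  [38,42): 4 bp
  [42,51): 9 bp
  [51,55): 4 bp
  [55,65): 10 bp
  [65,68): 3 bp
  [68,79): 11 bp
  [79,86): 7 bp
  [86,116): 30 bp
  [116,125): 9 bp
  [125,129): 4 bp
  [129,150): 21 bp
  [150,165): 15 bp
  [165,168): 3 bp
  [168,178): 10 bp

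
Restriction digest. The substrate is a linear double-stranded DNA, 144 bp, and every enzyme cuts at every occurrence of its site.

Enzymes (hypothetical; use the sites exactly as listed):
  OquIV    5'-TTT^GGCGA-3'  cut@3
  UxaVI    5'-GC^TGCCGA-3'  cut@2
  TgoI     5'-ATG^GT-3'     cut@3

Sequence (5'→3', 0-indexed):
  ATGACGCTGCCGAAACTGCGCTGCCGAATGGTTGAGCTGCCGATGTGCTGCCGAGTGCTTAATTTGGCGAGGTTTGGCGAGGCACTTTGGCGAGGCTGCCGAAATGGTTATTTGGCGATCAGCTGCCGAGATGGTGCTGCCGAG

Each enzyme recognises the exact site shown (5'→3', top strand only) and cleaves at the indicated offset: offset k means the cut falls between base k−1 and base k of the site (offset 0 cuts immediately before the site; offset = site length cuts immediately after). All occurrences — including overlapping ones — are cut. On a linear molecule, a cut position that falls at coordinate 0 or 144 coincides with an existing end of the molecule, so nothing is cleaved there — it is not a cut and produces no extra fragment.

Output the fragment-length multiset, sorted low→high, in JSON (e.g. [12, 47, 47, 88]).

Scan for sites:
  OquIV TTTGGCGA/3: at [62, 72, 85, 110] ⇒ [65, 75, 88, 113]
  UxaVI GCTGCCGA/2: at [5, 19, 35, 46, 94, 121, 135] ⇒ [7, 21, 37, 48, 96, 123, 137]
  TgoI ATGGT/3: at [27, 103, 130] ⇒ [30, 106, 133]

All cut coordinates (distinct, sorted): [7, 21, 30, 37, 48, 65, 75, 88, 96, 106, 113, 123, 133, 137]

Fragments:
  [0,7): 7 bp
  [7,21): 14 bp
  [21,30): 9 bp
  [30,37): 7 bp
  [37,48): 11 bp
  [48,65): 17 bp
  [65,75): 10 bp
  [75,88): 13 bp
  [88,96): 8 bp
  [96,106): 10 bp
  [106,113): 7 bp
  [113,123): 10 bp
  [123,133): 10 bp
  [133,137): 4 bp
  [137,144): 7 bp

[4,7,7,7,7,8,9,10,10,10,10,11,13,14,17]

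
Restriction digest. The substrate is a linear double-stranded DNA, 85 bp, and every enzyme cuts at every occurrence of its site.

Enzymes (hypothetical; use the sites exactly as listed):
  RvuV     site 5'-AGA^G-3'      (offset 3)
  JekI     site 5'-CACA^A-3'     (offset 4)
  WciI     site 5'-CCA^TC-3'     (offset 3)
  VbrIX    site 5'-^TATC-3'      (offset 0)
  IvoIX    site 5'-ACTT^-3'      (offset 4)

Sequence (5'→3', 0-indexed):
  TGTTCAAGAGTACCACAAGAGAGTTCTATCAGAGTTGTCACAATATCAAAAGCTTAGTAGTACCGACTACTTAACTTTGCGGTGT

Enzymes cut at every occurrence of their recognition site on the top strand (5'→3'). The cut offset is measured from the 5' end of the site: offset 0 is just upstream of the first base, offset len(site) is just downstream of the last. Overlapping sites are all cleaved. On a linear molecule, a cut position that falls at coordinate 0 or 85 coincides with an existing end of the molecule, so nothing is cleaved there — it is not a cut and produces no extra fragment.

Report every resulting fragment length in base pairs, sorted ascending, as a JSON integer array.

[1,2,3,4,5,7,8,8,9,9,29]

Scan for sites:
  RvuV AGAG/3: at [6, 17, 19, 30] ⇒ [9, 20, 22, 33]
  JekI CACAA/4: at [13, 38] ⇒ [17, 42]
  WciI (CCATC, off=3): no sites
  VbrIX TATC/0: at [26, 43] ⇒ [26, 43]
  IvoIX ACTT/4: at [68, 73] ⇒ [72, 77]

All cut coordinates (distinct, sorted): [9, 17, 20, 22, 26, 33, 42, 43, 72, 77]

Fragment lengths:
  [0,9): 9 bp
  [9,17): 8 bp
  [17,20): 3 bp
  [20,22): 2 bp
  [22,26): 4 bp
  [26,33): 7 bp
  [33,42): 9 bp
  [42,43): 1 bp
  [43,72): 29 bp
  [72,77): 5 bp
  [77,85): 8 bp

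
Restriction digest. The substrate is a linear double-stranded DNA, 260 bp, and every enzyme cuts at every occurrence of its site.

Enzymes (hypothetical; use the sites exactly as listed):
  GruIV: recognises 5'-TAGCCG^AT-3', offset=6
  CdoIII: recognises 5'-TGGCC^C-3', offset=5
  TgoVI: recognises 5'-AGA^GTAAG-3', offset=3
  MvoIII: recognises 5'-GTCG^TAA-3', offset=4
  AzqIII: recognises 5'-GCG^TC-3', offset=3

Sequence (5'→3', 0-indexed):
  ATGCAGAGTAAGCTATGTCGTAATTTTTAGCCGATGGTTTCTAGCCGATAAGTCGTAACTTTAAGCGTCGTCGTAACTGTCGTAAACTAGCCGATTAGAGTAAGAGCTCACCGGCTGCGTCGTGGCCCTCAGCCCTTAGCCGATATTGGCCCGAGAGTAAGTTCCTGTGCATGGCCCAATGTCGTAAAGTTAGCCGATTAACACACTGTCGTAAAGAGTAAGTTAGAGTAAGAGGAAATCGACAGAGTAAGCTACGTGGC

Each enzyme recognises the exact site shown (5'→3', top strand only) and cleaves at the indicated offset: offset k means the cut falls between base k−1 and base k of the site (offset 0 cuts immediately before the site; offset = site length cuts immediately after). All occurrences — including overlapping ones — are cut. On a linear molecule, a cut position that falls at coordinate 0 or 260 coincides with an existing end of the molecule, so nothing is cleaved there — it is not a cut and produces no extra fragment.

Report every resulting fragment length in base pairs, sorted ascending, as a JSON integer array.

Per-enzyme occurrences:
  GruIV (TAGCCGAT, off=6): starts [27, 41, 87, 136, 190] → cuts [33, 47, 93, 142, 196]
  CdoIII (TGGCCC, off=5): starts [122, 146, 171] → cuts [127, 151, 176]
  TgoVI (AGAGTAAG, off=3): starts [4, 96, 153, 214, 224, 243] → cuts [7, 99, 156, 217, 227, 246]
  MvoIII (GTCGTAA, off=4): starts [16, 51, 69, 78, 180, 207] → cuts [20, 55, 73, 82, 184, 211]
  AzqIII (GCGTC, off=3): starts [64, 116] → cuts [67, 119]

All cut coordinates (distinct, sorted): [7, 20, 33, 47, 55, 67, 73, 82, 93, 99, 119, 127, 142, 151, 156, 176, 184, 196, 211, 217, 227, 246]

Fragments:
  [0,7): 7 bp
  [7,20): 13 bp
  [20,33): 13 bp
  [33,47): 14 bp
  [47,55): 8 bp
  [55,67): 12 bp
  [67,73): 6 bp
  [73,82): 9 bp
  [82,93): 11 bp
  [93,99): 6 bp
  [99,119): 20 bp
  [119,127): 8 bp
  [127,142): 15 bp
  [142,151): 9 bp
  [151,156): 5 bp
  [156,176): 20 bp
  [176,184): 8 bp
  [184,196): 12 bp
  [196,211): 15 bp
  [211,217): 6 bp
  [217,227): 10 bp
  [227,246): 19 bp
  [246,260): 14 bp

[5,6,6,6,7,8,8,8,9,9,10,11,12,12,13,13,14,14,15,15,19,20,20]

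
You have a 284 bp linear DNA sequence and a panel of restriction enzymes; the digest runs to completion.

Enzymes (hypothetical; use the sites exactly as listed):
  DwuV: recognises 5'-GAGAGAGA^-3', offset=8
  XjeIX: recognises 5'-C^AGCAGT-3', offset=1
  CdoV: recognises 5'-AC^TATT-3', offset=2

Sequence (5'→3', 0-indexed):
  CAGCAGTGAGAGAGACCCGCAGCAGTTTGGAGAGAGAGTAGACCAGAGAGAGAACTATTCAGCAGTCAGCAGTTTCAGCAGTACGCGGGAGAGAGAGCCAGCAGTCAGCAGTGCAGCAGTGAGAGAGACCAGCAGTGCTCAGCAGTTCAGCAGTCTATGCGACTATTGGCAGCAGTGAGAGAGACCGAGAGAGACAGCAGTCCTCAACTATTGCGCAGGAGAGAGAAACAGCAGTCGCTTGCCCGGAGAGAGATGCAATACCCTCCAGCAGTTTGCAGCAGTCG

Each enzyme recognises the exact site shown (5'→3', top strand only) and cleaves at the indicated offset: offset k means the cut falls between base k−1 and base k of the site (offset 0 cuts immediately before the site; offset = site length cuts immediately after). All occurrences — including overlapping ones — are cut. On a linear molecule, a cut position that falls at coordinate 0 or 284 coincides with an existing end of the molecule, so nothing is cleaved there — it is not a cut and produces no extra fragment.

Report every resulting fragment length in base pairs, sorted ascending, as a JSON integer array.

Per-enzyme occurrences:
  DwuV GAGAGAGA/8: at [7, 29, 45, 88, 120, 176, 186, 218, 245] ⇒ [15, 37, 53, 96, 128, 184, 194, 226, 253]
  XjeIX CAGCAGT/1: at [0, 19, 59, 66, 75, 98, 105, 113, 129, 139, 147, 169, 194, 228, 265, 275] ⇒ [1, 20, 60, 67, 76, 99, 106, 114, 130, 140, 148, 170, 195, 229, 266, 276]
  CdoV ACTATT/2: at [53, 161, 206] ⇒ [55, 163, 208]

Pooled cuts: [1, 15, 20, 37, 53, 55, 60, 67, 76, 96, 99, 106, 114, 128, 130, 140, 148, 163, 170, 184, 194, 195, 208, 226, 229, 253, 266, 276]

Fragments:
  [0,1): 1 bp
  [1,15): 14 bp
  [15,20): 5 bp
  [20,37): 17 bp
  [37,53): 16 bp
  [53,55): 2 bp
  [55,60): 5 bp
  [60,67): 7 bp
  [67,76): 9 bp
  [76,96): 20 bp
  [96,99): 3 bp
  [99,106): 7 bp
  [106,114): 8 bp
  [114,128): 14 bp
  [128,130): 2 bp
  [130,140): 10 bp
  [140,148): 8 bp
  [148,163): 15 bp
  [163,170): 7 bp
  [170,184): 14 bp
  [184,194): 10 bp
  [194,195): 1 bp
  [195,208): 13 bp
  [208,226): 18 bp
  [226,229): 3 bp
  [229,253): 24 bp
  [253,266): 13 bp
  [266,276): 10 bp
  [276,284): 8 bp

[1,1,2,2,3,3,5,5,7,7,7,8,8,8,9,10,10,10,13,13,14,14,14,15,16,17,18,20,24]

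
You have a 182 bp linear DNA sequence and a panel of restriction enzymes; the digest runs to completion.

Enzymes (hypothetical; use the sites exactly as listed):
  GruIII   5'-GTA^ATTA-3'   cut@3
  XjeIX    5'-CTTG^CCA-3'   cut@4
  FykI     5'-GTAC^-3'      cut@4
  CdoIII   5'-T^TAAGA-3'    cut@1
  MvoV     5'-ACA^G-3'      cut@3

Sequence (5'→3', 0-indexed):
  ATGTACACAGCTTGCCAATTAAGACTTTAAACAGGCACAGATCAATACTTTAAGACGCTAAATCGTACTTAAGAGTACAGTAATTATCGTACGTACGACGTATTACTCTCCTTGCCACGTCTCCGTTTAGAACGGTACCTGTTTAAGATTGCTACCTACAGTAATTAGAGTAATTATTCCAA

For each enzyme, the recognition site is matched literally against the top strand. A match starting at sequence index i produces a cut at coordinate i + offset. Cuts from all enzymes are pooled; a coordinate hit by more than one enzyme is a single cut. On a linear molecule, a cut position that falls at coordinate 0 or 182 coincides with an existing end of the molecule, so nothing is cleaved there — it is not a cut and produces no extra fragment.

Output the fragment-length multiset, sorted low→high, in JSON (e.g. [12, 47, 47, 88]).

Per-enzyme occurrences:
  GruIII GTAATTA/3: at [79, 160, 169] ⇒ [82, 163, 172]
  XjeIX CTTGCCA/4: at [10, 110] ⇒ [14, 114]
  FykI GTAC/4: at [2, 64, 74, 88, 92, 134] ⇒ [6, 68, 78, 92, 96, 138]
  CdoIII TTAAGA/1: at [18, 49, 68, 142] ⇒ [19, 50, 69, 143]
  MvoV ACAG/3: at [6, 30, 36, 76, 157] ⇒ [9, 33, 39, 79, 160]

All cut coordinates (distinct, sorted): [6, 9, 14, 19, 33, 39, 50, 68, 69, 78, 79, 82, 92, 96, 114, 138, 143, 160, 163, 172]

Fragment lengths:
  [0,6): 6 bp
  [6,9): 3 bp
  [9,14): 5 bp
  [14,19): 5 bp
  [19,33): 14 bp
  [33,39): 6 bp
  [39,50): 11 bp
  [50,68): 18 bp
  [68,69): 1 bp
  [69,78): 9 bp
  [78,79): 1 bp
  [79,82): 3 bp
  [82,92): 10 bp
  [92,96): 4 bp
  [96,114): 18 bp
  [114,138): 24 bp
  [138,143): 5 bp
  [143,160): 17 bp
  [160,163): 3 bp
  [163,172): 9 bp
  [172,182): 10 bp

[1,1,3,3,3,4,5,5,5,6,6,9,9,10,10,11,14,17,18,18,24]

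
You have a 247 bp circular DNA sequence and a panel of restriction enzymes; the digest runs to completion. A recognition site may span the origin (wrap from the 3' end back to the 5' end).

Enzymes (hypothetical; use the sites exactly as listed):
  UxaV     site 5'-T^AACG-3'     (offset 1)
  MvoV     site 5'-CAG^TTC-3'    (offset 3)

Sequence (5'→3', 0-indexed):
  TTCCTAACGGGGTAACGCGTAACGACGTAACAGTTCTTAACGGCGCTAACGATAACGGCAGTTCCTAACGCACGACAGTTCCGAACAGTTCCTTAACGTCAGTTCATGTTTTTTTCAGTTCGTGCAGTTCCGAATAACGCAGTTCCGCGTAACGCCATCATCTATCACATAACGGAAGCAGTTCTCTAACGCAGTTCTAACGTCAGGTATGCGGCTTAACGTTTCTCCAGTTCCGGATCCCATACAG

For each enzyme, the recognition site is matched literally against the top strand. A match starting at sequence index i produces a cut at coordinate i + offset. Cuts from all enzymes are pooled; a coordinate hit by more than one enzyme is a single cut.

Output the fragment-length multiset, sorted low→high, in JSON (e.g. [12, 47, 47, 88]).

Scan for sites:
  UxaV TAACG/1: at [4, 12, 19, 37, 46, 52, 65, 93, 134, 149, 169, 186, 197, 216] ⇒ [5, 13, 20, 38, 47, 53, 66, 94, 135, 150, 170, 187, 198, 217]
  MvoV CAGTTC/3: at [30, 58, 75, 85, 99, 115, 124, 139, 178, 191, 227, 244] ⇒ [0, 33, 61, 78, 88, 102, 118, 127, 142, 181, 194, 230]

All cut coordinates (distinct, sorted): [0, 5, 13, 20, 33, 38, 47, 53, 61, 66, 78, 88, 94, 102, 118, 127, 135, 142, 150, 170, 181, 187, 194, 198, 217, 230]

Fragment lengths:
  0→5: 5 bp
  5→13: 8 bp
  13→20: 7 bp
  20→33: 13 bp
  33→38: 5 bp
  38→47: 9 bp
  47→53: 6 bp
  53→61: 8 bp
  61→66: 5 bp
  66→78: 12 bp
  78→88: 10 bp
  88→94: 6 bp
  94→102: 8 bp
  102→118: 16 bp
  118→127: 9 bp
  127→135: 8 bp
  135→142: 7 bp
  142→150: 8 bp
  150→170: 20 bp
  170→181: 11 bp
  181→187: 6 bp
  187→194: 7 bp
  194→198: 4 bp
  198→217: 19 bp
  217→230: 13 bp
  230→0 (wrap): 247-230+0 = 17 bp

[4,5,5,5,6,6,6,7,7,7,8,8,8,8,8,9,9,10,11,12,13,13,16,17,19,20]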